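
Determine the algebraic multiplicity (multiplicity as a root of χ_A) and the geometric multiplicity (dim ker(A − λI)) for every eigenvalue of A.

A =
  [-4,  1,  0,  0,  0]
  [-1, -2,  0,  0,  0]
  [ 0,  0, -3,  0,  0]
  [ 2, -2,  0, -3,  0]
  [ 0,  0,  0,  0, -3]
λ = -3: alg = 5, geom = 4

Step 1 — factor the characteristic polynomial to read off the algebraic multiplicities:
  χ_A(x) = (x + 3)^5

Step 2 — compute geometric multiplicities via the rank-nullity identity g(λ) = n − rank(A − λI):
  rank(A − (-3)·I) = 1, so dim ker(A − (-3)·I) = n − 1 = 4

Summary:
  λ = -3: algebraic multiplicity = 5, geometric multiplicity = 4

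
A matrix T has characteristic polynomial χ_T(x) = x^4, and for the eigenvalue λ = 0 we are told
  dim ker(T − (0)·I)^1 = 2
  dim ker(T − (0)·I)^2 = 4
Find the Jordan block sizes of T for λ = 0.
Block sizes for λ = 0: [2, 2]

From the dimensions of kernels of powers, the number of Jordan blocks of size at least j is d_j − d_{j−1} where d_j = dim ker(N^j) (with d_0 = 0). Computing the differences gives [2, 2].
The number of blocks of size exactly k is (#blocks of size ≥ k) − (#blocks of size ≥ k + 1), so the partition is: 2 block(s) of size 2.
In nonincreasing order the block sizes are [2, 2].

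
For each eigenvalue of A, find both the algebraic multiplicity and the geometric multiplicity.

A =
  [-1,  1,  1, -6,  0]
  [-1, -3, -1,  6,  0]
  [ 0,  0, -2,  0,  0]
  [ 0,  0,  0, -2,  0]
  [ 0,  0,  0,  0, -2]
λ = -2: alg = 5, geom = 4

Step 1 — factor the characteristic polynomial to read off the algebraic multiplicities:
  χ_A(x) = (x + 2)^5

Step 2 — compute geometric multiplicities via the rank-nullity identity g(λ) = n − rank(A − λI):
  rank(A − (-2)·I) = 1, so dim ker(A − (-2)·I) = n − 1 = 4

Summary:
  λ = -2: algebraic multiplicity = 5, geometric multiplicity = 4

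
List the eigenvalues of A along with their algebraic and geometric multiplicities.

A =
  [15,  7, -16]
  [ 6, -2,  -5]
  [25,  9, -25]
λ = -4: alg = 3, geom = 1

Step 1 — factor the characteristic polynomial to read off the algebraic multiplicities:
  χ_A(x) = (x + 4)^3

Step 2 — compute geometric multiplicities via the rank-nullity identity g(λ) = n − rank(A − λI):
  rank(A − (-4)·I) = 2, so dim ker(A − (-4)·I) = n − 2 = 1

Summary:
  λ = -4: algebraic multiplicity = 3, geometric multiplicity = 1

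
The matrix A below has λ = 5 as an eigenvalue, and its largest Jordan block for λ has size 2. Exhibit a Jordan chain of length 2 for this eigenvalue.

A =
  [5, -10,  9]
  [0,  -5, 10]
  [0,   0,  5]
A Jordan chain for λ = 5 of length 2:
v_1 = (-1, 0, 0)ᵀ
v_2 = (0, 1, 1)ᵀ

Let N = A − (5)·I. We want v_2 with N^2 v_2 = 0 but N^1 v_2 ≠ 0; then v_{j-1} := N · v_j for j = 2, …, 2.

Pick v_2 = (0, 1, 1)ᵀ.
Then v_1 = N · v_2 = (-1, 0, 0)ᵀ.

Sanity check: (A − (5)·I) v_1 = (0, 0, 0)ᵀ = 0. ✓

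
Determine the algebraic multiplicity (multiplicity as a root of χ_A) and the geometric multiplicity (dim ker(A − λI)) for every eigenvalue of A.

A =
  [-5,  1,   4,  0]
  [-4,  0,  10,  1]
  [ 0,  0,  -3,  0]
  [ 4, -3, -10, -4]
λ = -3: alg = 4, geom = 2

Step 1 — factor the characteristic polynomial to read off the algebraic multiplicities:
  χ_A(x) = (x + 3)^4

Step 2 — compute geometric multiplicities via the rank-nullity identity g(λ) = n − rank(A − λI):
  rank(A − (-3)·I) = 2, so dim ker(A − (-3)·I) = n − 2 = 2

Summary:
  λ = -3: algebraic multiplicity = 4, geometric multiplicity = 2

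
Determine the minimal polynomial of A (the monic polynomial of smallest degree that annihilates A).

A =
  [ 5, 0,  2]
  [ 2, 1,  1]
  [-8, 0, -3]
x^2 - 2*x + 1

The characteristic polynomial is χ_A(x) = (x - 1)^3, so the eigenvalues are known. The minimal polynomial is
  m_A(x) = Π_λ (x − λ)^{k_λ}
where k_λ is the size of the *largest* Jordan block for λ (equivalently, the smallest k with (A − λI)^k v = 0 for every generalised eigenvector v of λ).

  λ = 1: largest Jordan block has size 2, contributing (x − 1)^2

So m_A(x) = (x - 1)^2 = x^2 - 2*x + 1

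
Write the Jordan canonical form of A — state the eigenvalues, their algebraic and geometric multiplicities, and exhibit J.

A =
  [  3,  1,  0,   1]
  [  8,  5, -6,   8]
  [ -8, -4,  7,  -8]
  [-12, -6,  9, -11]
J_3(1) ⊕ J_1(1)

The characteristic polynomial is
  det(x·I − A) = x^4 - 4*x^3 + 6*x^2 - 4*x + 1 = (x - 1)^4

Eigenvalues and multiplicities (the geometric multiplicity of λ is n − rank(A − λI), which equals the number of Jordan blocks for λ):
  λ = 1: algebraic multiplicity = 4, geometric multiplicity = 2

Determining the block sizes for each eigenvalue:
  λ = 1: with am = 4 and gm = 2, the partition is not yet determined (e.g. several partitions of 4 into 2 parts exist). Let N = A − (1)·I. Computing rank(N^1) = 2, rank(N^2) = 1, rank(N^3) = 0; the number of blocks of size ≥ j is rank(N^{j−1}) − rank(N^j), giving [2, 1, 1]. So we have 1 block(s) of size 3, 1 block(s) of size 1 → block sizes [3, 1]

Assembling the blocks gives a Jordan form
J =
  [1, 1, 0, 0]
  [0, 1, 1, 0]
  [0, 0, 1, 0]
  [0, 0, 0, 1]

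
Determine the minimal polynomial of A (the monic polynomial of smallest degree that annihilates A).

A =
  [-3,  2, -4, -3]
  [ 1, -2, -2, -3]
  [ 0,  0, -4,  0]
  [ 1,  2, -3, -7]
x^3 + 12*x^2 + 48*x + 64

The characteristic polynomial is χ_A(x) = (x + 4)^4, so the eigenvalues are known. The minimal polynomial is
  m_A(x) = Π_λ (x − λ)^{k_λ}
where k_λ is the size of the *largest* Jordan block for λ (equivalently, the smallest k with (A − λI)^k v = 0 for every generalised eigenvector v of λ).

  λ = -4: largest Jordan block has size 3, contributing (x + 4)^3

So m_A(x) = (x + 4)^3 = x^3 + 12*x^2 + 48*x + 64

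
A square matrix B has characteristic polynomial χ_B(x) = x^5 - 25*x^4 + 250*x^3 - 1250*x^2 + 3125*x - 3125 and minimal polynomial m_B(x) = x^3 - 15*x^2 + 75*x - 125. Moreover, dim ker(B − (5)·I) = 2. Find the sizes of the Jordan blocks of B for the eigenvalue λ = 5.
Block sizes for λ = 5: [3, 2]

Step 1 — from the characteristic polynomial, algebraic multiplicity of λ = 5 is 5. From dim ker(B − (5)·I) = 2, there are exactly 2 Jordan blocks for λ = 5.
Step 2 — from the minimal polynomial, the factor (x − 5)^3 tells us the largest block for λ = 5 has size 3.
Step 3 — with total size 5, 2 blocks, and largest block 3, the block sizes (in nonincreasing order) are [3, 2].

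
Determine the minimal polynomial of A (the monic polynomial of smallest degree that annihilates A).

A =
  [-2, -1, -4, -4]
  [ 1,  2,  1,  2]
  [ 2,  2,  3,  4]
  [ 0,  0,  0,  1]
x^3 - 3*x^2 + 3*x - 1

The characteristic polynomial is χ_A(x) = (x - 1)^4, so the eigenvalues are known. The minimal polynomial is
  m_A(x) = Π_λ (x − λ)^{k_λ}
where k_λ is the size of the *largest* Jordan block for λ (equivalently, the smallest k with (A − λI)^k v = 0 for every generalised eigenvector v of λ).

  λ = 1: largest Jordan block has size 3, contributing (x − 1)^3

So m_A(x) = (x - 1)^3 = x^3 - 3*x^2 + 3*x - 1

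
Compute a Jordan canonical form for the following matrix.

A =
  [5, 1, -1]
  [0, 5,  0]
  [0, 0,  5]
J_2(5) ⊕ J_1(5)

The characteristic polynomial is
  det(x·I − A) = x^3 - 15*x^2 + 75*x - 125 = (x - 5)^3

Eigenvalues and multiplicities (the geometric multiplicity of λ is n − rank(A − λI), which equals the number of Jordan blocks for λ):
  λ = 5: algebraic multiplicity = 3, geometric multiplicity = 2

Determining the block sizes for each eigenvalue:
  λ = 5: 2 blocks summing to 3 forces exactly one block of size 2 and the rest size 1 → block sizes [2, 1]

Assembling the blocks gives a Jordan form
J =
  [5, 1, 0]
  [0, 5, 0]
  [0, 0, 5]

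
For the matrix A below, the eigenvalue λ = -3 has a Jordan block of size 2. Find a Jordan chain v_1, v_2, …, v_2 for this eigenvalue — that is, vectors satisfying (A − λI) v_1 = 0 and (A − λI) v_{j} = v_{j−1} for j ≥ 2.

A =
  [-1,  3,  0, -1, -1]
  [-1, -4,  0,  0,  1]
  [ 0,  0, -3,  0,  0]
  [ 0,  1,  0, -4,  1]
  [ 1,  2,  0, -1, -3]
A Jordan chain for λ = -3 of length 2:
v_1 = (2, -1, 0, 0, 1)ᵀ
v_2 = (1, 0, 0, 0, 0)ᵀ

Let N = A − (-3)·I. We want v_2 with N^2 v_2 = 0 but N^1 v_2 ≠ 0; then v_{j-1} := N · v_j for j = 2, …, 2.

Pick v_2 = (1, 0, 0, 0, 0)ᵀ.
Then v_1 = N · v_2 = (2, -1, 0, 0, 1)ᵀ.

Sanity check: (A − (-3)·I) v_1 = (0, 0, 0, 0, 0)ᵀ = 0. ✓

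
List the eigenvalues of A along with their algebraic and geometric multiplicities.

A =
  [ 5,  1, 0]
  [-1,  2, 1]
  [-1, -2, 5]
λ = 4: alg = 3, geom = 1

Step 1 — factor the characteristic polynomial to read off the algebraic multiplicities:
  χ_A(x) = (x - 4)^3

Step 2 — compute geometric multiplicities via the rank-nullity identity g(λ) = n − rank(A − λI):
  rank(A − (4)·I) = 2, so dim ker(A − (4)·I) = n − 2 = 1

Summary:
  λ = 4: algebraic multiplicity = 3, geometric multiplicity = 1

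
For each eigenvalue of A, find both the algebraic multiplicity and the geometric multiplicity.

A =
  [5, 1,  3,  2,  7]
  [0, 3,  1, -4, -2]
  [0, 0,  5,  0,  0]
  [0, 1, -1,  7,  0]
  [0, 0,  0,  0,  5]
λ = 5: alg = 5, geom = 2

Step 1 — factor the characteristic polynomial to read off the algebraic multiplicities:
  χ_A(x) = (x - 5)^5

Step 2 — compute geometric multiplicities via the rank-nullity identity g(λ) = n − rank(A − λI):
  rank(A − (5)·I) = 3, so dim ker(A − (5)·I) = n − 3 = 2

Summary:
  λ = 5: algebraic multiplicity = 5, geometric multiplicity = 2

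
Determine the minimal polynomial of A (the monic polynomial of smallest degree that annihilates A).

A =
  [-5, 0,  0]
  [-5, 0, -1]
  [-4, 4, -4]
x^3 + 9*x^2 + 24*x + 20

The characteristic polynomial is χ_A(x) = (x + 2)^2*(x + 5), so the eigenvalues are known. The minimal polynomial is
  m_A(x) = Π_λ (x − λ)^{k_λ}
where k_λ is the size of the *largest* Jordan block for λ (equivalently, the smallest k with (A − λI)^k v = 0 for every generalised eigenvector v of λ).

  λ = -5: largest Jordan block has size 1, contributing (x + 5)
  λ = -2: largest Jordan block has size 2, contributing (x + 2)^2

So m_A(x) = (x + 2)^2*(x + 5) = x^3 + 9*x^2 + 24*x + 20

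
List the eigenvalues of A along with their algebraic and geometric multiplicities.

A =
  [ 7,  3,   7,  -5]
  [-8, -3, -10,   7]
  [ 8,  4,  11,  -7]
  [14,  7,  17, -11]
λ = 1: alg = 4, geom = 2

Step 1 — factor the characteristic polynomial to read off the algebraic multiplicities:
  χ_A(x) = (x - 1)^4

Step 2 — compute geometric multiplicities via the rank-nullity identity g(λ) = n − rank(A − λI):
  rank(A − (1)·I) = 2, so dim ker(A − (1)·I) = n − 2 = 2

Summary:
  λ = 1: algebraic multiplicity = 4, geometric multiplicity = 2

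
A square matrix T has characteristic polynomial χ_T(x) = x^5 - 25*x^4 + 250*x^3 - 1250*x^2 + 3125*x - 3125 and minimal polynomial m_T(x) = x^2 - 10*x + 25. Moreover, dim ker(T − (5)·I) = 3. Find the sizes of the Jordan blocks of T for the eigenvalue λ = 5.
Block sizes for λ = 5: [2, 2, 1]

Step 1 — from the characteristic polynomial, algebraic multiplicity of λ = 5 is 5. From dim ker(T − (5)·I) = 3, there are exactly 3 Jordan blocks for λ = 5.
Step 2 — from the minimal polynomial, the factor (x − 5)^2 tells us the largest block for λ = 5 has size 2.
Step 3 — with total size 5, 3 blocks, and largest block 2, the block sizes (in nonincreasing order) are [2, 2, 1].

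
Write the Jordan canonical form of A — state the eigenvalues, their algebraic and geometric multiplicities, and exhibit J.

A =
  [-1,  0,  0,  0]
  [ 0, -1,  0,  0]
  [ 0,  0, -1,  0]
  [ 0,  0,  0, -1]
J_1(-1) ⊕ J_1(-1) ⊕ J_1(-1) ⊕ J_1(-1)

The characteristic polynomial is
  det(x·I − A) = x^4 + 4*x^3 + 6*x^2 + 4*x + 1 = (x + 1)^4

Eigenvalues and multiplicities (the geometric multiplicity of λ is n − rank(A − λI), which equals the number of Jordan blocks for λ):
  λ = -1: algebraic multiplicity = 4, geometric multiplicity = 4

Determining the block sizes for each eigenvalue:
  λ = -1: gm = am = 4, so every block has size 1 → block sizes [1, 1, 1, 1]

Assembling the blocks gives a Jordan form
J =
  [-1,  0,  0,  0]
  [ 0, -1,  0,  0]
  [ 0,  0, -1,  0]
  [ 0,  0,  0, -1]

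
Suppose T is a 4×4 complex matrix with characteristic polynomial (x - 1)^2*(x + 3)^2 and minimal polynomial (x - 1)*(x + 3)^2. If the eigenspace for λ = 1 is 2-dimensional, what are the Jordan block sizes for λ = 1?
Block sizes for λ = 1: [1, 1]

Step 1 — from the characteristic polynomial, algebraic multiplicity of λ = 1 is 2. From dim ker(T − (1)·I) = 2, there are exactly 2 Jordan blocks for λ = 1.
Step 2 — from the minimal polynomial, the factor (x − 1) tells us the largest block for λ = 1 has size 1.
Step 3 — with total size 2, 2 blocks, and largest block 1, the block sizes (in nonincreasing order) are [1, 1].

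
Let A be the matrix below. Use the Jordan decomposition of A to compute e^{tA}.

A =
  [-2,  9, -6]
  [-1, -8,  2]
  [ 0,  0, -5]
e^{tA} =
  [3*t*exp(-5*t) + exp(-5*t), 9*t*exp(-5*t), -6*t*exp(-5*t)]
  [-t*exp(-5*t), -3*t*exp(-5*t) + exp(-5*t), 2*t*exp(-5*t)]
  [0, 0, exp(-5*t)]

Strategy: write A = P · J · P⁻¹ where J is a Jordan canonical form, so e^{tA} = P · e^{tJ} · P⁻¹, and e^{tJ} can be computed block-by-block.

A has Jordan form
J =
  [-5,  1,  0]
  [ 0, -5,  0]
  [ 0,  0, -5]
(up to reordering of blocks).

Per-block formulas:
  For a 2×2 Jordan block J_2(-5): exp(t · J_2(-5)) = e^(-5t)·(I + t·N), where N is the 2×2 nilpotent shift.
  For a 1×1 block at λ = -5: exp(t · [-5]) = [e^(-5t)].

After assembling e^{tJ} and conjugating by P, we get:

e^{tA} =
  [3*t*exp(-5*t) + exp(-5*t), 9*t*exp(-5*t), -6*t*exp(-5*t)]
  [-t*exp(-5*t), -3*t*exp(-5*t) + exp(-5*t), 2*t*exp(-5*t)]
  [0, 0, exp(-5*t)]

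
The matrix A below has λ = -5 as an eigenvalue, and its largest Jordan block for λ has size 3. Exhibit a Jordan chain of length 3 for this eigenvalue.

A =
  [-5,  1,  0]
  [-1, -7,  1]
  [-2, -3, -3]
A Jordan chain for λ = -5 of length 3:
v_1 = (-1, 0, -1)ᵀ
v_2 = (0, -1, -2)ᵀ
v_3 = (1, 0, 0)ᵀ

Let N = A − (-5)·I. We want v_3 with N^3 v_3 = 0 but N^2 v_3 ≠ 0; then v_{j-1} := N · v_j for j = 3, …, 2.

Pick v_3 = (1, 0, 0)ᵀ.
Then v_2 = N · v_3 = (0, -1, -2)ᵀ.
Then v_1 = N · v_2 = (-1, 0, -1)ᵀ.

Sanity check: (A − (-5)·I) v_1 = (0, 0, 0)ᵀ = 0. ✓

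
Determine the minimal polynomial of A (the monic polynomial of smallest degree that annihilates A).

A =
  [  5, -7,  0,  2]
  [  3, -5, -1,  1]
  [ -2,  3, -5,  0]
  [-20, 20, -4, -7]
x^3 + 9*x^2 + 27*x + 27

The characteristic polynomial is χ_A(x) = (x + 3)^4, so the eigenvalues are known. The minimal polynomial is
  m_A(x) = Π_λ (x − λ)^{k_λ}
where k_λ is the size of the *largest* Jordan block for λ (equivalently, the smallest k with (A − λI)^k v = 0 for every generalised eigenvector v of λ).

  λ = -3: largest Jordan block has size 3, contributing (x + 3)^3

So m_A(x) = (x + 3)^3 = x^3 + 9*x^2 + 27*x + 27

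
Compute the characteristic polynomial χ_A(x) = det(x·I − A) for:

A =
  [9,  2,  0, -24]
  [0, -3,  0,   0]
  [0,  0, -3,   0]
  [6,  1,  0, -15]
x^4 + 12*x^3 + 54*x^2 + 108*x + 81

Expanding det(x·I − A) (e.g. by cofactor expansion or by noting that A is similar to its Jordan form J, which has the same characteristic polynomial as A) gives
  χ_A(x) = x^4 + 12*x^3 + 54*x^2 + 108*x + 81
which factors as (x + 3)^4. The eigenvalues (with algebraic multiplicities) are λ = -3 with multiplicity 4.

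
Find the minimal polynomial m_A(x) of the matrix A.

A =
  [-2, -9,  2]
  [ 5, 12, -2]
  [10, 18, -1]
x^2 - 6*x + 9

The characteristic polynomial is χ_A(x) = (x - 3)^3, so the eigenvalues are known. The minimal polynomial is
  m_A(x) = Π_λ (x − λ)^{k_λ}
where k_λ is the size of the *largest* Jordan block for λ (equivalently, the smallest k with (A − λI)^k v = 0 for every generalised eigenvector v of λ).

  λ = 3: largest Jordan block has size 2, contributing (x − 3)^2

So m_A(x) = (x - 3)^2 = x^2 - 6*x + 9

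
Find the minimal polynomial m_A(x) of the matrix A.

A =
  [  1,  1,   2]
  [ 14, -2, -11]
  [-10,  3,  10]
x^3 - 9*x^2 + 27*x - 27

The characteristic polynomial is χ_A(x) = (x - 3)^3, so the eigenvalues are known. The minimal polynomial is
  m_A(x) = Π_λ (x − λ)^{k_λ}
where k_λ is the size of the *largest* Jordan block for λ (equivalently, the smallest k with (A − λI)^k v = 0 for every generalised eigenvector v of λ).

  λ = 3: largest Jordan block has size 3, contributing (x − 3)^3

So m_A(x) = (x - 3)^3 = x^3 - 9*x^2 + 27*x - 27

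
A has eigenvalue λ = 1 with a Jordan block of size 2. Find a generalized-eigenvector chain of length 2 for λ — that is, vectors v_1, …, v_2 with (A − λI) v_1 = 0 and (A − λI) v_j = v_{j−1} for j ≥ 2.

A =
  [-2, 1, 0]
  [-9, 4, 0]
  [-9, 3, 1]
A Jordan chain for λ = 1 of length 2:
v_1 = (-3, -9, -9)ᵀ
v_2 = (1, 0, 0)ᵀ

Let N = A − (1)·I. We want v_2 with N^2 v_2 = 0 but N^1 v_2 ≠ 0; then v_{j-1} := N · v_j for j = 2, …, 2.

Pick v_2 = (1, 0, 0)ᵀ.
Then v_1 = N · v_2 = (-3, -9, -9)ᵀ.

Sanity check: (A − (1)·I) v_1 = (0, 0, 0)ᵀ = 0. ✓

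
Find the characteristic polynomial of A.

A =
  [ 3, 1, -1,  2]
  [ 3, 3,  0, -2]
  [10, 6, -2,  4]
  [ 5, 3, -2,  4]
x^4 - 8*x^3 + 24*x^2 - 32*x + 16

Expanding det(x·I − A) (e.g. by cofactor expansion or by noting that A is similar to its Jordan form J, which has the same characteristic polynomial as A) gives
  χ_A(x) = x^4 - 8*x^3 + 24*x^2 - 32*x + 16
which factors as (x - 2)^4. The eigenvalues (with algebraic multiplicities) are λ = 2 with multiplicity 4.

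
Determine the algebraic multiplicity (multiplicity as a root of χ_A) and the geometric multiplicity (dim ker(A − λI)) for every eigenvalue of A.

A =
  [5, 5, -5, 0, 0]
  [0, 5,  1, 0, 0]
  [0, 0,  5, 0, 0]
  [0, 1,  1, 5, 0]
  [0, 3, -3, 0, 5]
λ = 5: alg = 5, geom = 3

Step 1 — factor the characteristic polynomial to read off the algebraic multiplicities:
  χ_A(x) = (x - 5)^5

Step 2 — compute geometric multiplicities via the rank-nullity identity g(λ) = n − rank(A − λI):
  rank(A − (5)·I) = 2, so dim ker(A − (5)·I) = n − 2 = 3

Summary:
  λ = 5: algebraic multiplicity = 5, geometric multiplicity = 3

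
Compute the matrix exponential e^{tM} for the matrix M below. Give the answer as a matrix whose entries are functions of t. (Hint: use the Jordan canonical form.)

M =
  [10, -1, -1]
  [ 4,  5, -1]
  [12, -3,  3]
e^{tM} =
  [4*t*exp(6*t) + exp(6*t), -t*exp(6*t), -t*exp(6*t)]
  [4*t*exp(6*t), -t*exp(6*t) + exp(6*t), -t*exp(6*t)]
  [12*t*exp(6*t), -3*t*exp(6*t), -3*t*exp(6*t) + exp(6*t)]

Strategy: write M = P · J · P⁻¹ where J is a Jordan canonical form, so e^{tM} = P · e^{tJ} · P⁻¹, and e^{tJ} can be computed block-by-block.

M has Jordan form
J =
  [6, 1, 0]
  [0, 6, 0]
  [0, 0, 6]
(up to reordering of blocks).

Per-block formulas:
  For a 1×1 block at λ = 6: exp(t · [6]) = [e^(6t)].
  For a 2×2 Jordan block J_2(6): exp(t · J_2(6)) = e^(6t)·(I + t·N), where N is the 2×2 nilpotent shift.

After assembling e^{tJ} and conjugating by P, we get:

e^{tM} =
  [4*t*exp(6*t) + exp(6*t), -t*exp(6*t), -t*exp(6*t)]
  [4*t*exp(6*t), -t*exp(6*t) + exp(6*t), -t*exp(6*t)]
  [12*t*exp(6*t), -3*t*exp(6*t), -3*t*exp(6*t) + exp(6*t)]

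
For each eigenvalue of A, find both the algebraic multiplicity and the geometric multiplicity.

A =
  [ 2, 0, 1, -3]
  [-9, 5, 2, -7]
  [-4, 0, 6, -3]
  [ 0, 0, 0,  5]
λ = 4: alg = 2, geom = 1; λ = 5: alg = 2, geom = 1

Step 1 — factor the characteristic polynomial to read off the algebraic multiplicities:
  χ_A(x) = (x - 5)^2*(x - 4)^2

Step 2 — compute geometric multiplicities via the rank-nullity identity g(λ) = n − rank(A − λI):
  rank(A − (4)·I) = 3, so dim ker(A − (4)·I) = n − 3 = 1
  rank(A − (5)·I) = 3, so dim ker(A − (5)·I) = n − 3 = 1

Summary:
  λ = 4: algebraic multiplicity = 2, geometric multiplicity = 1
  λ = 5: algebraic multiplicity = 2, geometric multiplicity = 1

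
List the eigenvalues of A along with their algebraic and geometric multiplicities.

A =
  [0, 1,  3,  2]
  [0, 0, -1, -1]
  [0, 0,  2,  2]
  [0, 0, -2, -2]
λ = 0: alg = 4, geom = 2

Step 1 — factor the characteristic polynomial to read off the algebraic multiplicities:
  χ_A(x) = x^4

Step 2 — compute geometric multiplicities via the rank-nullity identity g(λ) = n − rank(A − λI):
  rank(A − (0)·I) = 2, so dim ker(A − (0)·I) = n − 2 = 2

Summary:
  λ = 0: algebraic multiplicity = 4, geometric multiplicity = 2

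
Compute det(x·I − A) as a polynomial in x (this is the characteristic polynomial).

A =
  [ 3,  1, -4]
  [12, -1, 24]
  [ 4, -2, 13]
x^3 - 15*x^2 + 75*x - 125

Expanding det(x·I − A) (e.g. by cofactor expansion or by noting that A is similar to its Jordan form J, which has the same characteristic polynomial as A) gives
  χ_A(x) = x^3 - 15*x^2 + 75*x - 125
which factors as (x - 5)^3. The eigenvalues (with algebraic multiplicities) are λ = 5 with multiplicity 3.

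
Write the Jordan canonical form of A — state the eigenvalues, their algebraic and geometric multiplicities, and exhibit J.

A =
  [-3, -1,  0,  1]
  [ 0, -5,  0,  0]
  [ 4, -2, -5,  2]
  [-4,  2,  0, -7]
J_2(-5) ⊕ J_1(-5) ⊕ J_1(-5)

The characteristic polynomial is
  det(x·I − A) = x^4 + 20*x^3 + 150*x^2 + 500*x + 625 = (x + 5)^4

Eigenvalues and multiplicities (the geometric multiplicity of λ is n − rank(A − λI), which equals the number of Jordan blocks for λ):
  λ = -5: algebraic multiplicity = 4, geometric multiplicity = 3

Determining the block sizes for each eigenvalue:
  λ = -5: 3 blocks summing to 4 forces exactly one block of size 2 and the rest size 1 → block sizes [2, 1, 1]

Assembling the blocks gives a Jordan form
J =
  [-5,  1,  0,  0]
  [ 0, -5,  0,  0]
  [ 0,  0, -5,  0]
  [ 0,  0,  0, -5]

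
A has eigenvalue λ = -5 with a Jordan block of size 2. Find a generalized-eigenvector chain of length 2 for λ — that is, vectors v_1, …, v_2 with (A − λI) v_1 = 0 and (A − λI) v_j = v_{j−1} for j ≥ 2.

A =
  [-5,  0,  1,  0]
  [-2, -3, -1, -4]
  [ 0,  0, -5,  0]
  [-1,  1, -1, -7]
A Jordan chain for λ = -5 of length 2:
v_1 = (0, -2, 0, -1)ᵀ
v_2 = (1, 0, 0, 0)ᵀ

Let N = A − (-5)·I. We want v_2 with N^2 v_2 = 0 but N^1 v_2 ≠ 0; then v_{j-1} := N · v_j for j = 2, …, 2.

Pick v_2 = (1, 0, 0, 0)ᵀ.
Then v_1 = N · v_2 = (0, -2, 0, -1)ᵀ.

Sanity check: (A − (-5)·I) v_1 = (0, 0, 0, 0)ᵀ = 0. ✓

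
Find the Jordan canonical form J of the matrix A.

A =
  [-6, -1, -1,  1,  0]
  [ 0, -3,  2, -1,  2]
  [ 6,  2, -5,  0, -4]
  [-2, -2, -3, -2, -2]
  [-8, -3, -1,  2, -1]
J_1(-4) ⊕ J_1(-4) ⊕ J_3(-3)

The characteristic polynomial is
  det(x·I − A) = x^5 + 17*x^4 + 115*x^3 + 387*x^2 + 648*x + 432 = (x + 3)^3*(x + 4)^2

Eigenvalues and multiplicities (the geometric multiplicity of λ is n − rank(A − λI), which equals the number of Jordan blocks for λ):
  λ = -4: algebraic multiplicity = 2, geometric multiplicity = 2
  λ = -3: algebraic multiplicity = 3, geometric multiplicity = 1

Determining the block sizes for each eigenvalue:
  λ = -4: gm = am = 2, so every block has size 1 → block sizes [1, 1]
  λ = -3: one block (gm = 1), so the single block has size am = 3 → block sizes [3]

Assembling the blocks gives a Jordan form
J =
  [-4,  0,  0,  0,  0]
  [ 0, -4,  0,  0,  0]
  [ 0,  0, -3,  1,  0]
  [ 0,  0,  0, -3,  1]
  [ 0,  0,  0,  0, -3]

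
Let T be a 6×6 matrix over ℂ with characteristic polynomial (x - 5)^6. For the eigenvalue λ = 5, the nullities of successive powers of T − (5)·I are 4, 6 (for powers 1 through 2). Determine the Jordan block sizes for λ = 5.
Block sizes for λ = 5: [2, 2, 1, 1]

From the dimensions of kernels of powers, the number of Jordan blocks of size at least j is d_j − d_{j−1} where d_j = dim ker(N^j) (with d_0 = 0). Computing the differences gives [4, 2].
The number of blocks of size exactly k is (#blocks of size ≥ k) − (#blocks of size ≥ k + 1), so the partition is: 2 block(s) of size 1, 2 block(s) of size 2.
In nonincreasing order the block sizes are [2, 2, 1, 1].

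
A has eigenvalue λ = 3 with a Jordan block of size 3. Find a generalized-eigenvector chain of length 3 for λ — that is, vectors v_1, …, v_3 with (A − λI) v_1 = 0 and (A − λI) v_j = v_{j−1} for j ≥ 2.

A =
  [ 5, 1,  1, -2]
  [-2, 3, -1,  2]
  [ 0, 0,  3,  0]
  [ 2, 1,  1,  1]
A Jordan chain for λ = 3 of length 3:
v_1 = (-2, 0, 0, -2)ᵀ
v_2 = (2, -2, 0, 2)ᵀ
v_3 = (1, 0, 0, 0)ᵀ

Let N = A − (3)·I. We want v_3 with N^3 v_3 = 0 but N^2 v_3 ≠ 0; then v_{j-1} := N · v_j for j = 3, …, 2.

Pick v_3 = (1, 0, 0, 0)ᵀ.
Then v_2 = N · v_3 = (2, -2, 0, 2)ᵀ.
Then v_1 = N · v_2 = (-2, 0, 0, -2)ᵀ.

Sanity check: (A − (3)·I) v_1 = (0, 0, 0, 0)ᵀ = 0. ✓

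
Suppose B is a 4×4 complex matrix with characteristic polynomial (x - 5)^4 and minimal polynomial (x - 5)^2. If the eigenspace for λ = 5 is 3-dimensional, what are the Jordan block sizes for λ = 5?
Block sizes for λ = 5: [2, 1, 1]

Step 1 — from the characteristic polynomial, algebraic multiplicity of λ = 5 is 4. From dim ker(B − (5)·I) = 3, there are exactly 3 Jordan blocks for λ = 5.
Step 2 — from the minimal polynomial, the factor (x − 5)^2 tells us the largest block for λ = 5 has size 2.
Step 3 — with total size 4, 3 blocks, and largest block 2, the block sizes (in nonincreasing order) are [2, 1, 1].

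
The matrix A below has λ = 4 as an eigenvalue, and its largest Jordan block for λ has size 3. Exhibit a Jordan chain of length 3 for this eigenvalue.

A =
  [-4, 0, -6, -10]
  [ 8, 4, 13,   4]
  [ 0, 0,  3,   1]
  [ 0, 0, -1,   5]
A Jordan chain for λ = 4 of length 3:
v_1 = (0, 1, 0, 0)ᵀ
v_2 = (-2, -5, 1, 1)ᵀ
v_3 = (1, 0, -1, 0)ᵀ

Let N = A − (4)·I. We want v_3 with N^3 v_3 = 0 but N^2 v_3 ≠ 0; then v_{j-1} := N · v_j for j = 3, …, 2.

Pick v_3 = (1, 0, -1, 0)ᵀ.
Then v_2 = N · v_3 = (-2, -5, 1, 1)ᵀ.
Then v_1 = N · v_2 = (0, 1, 0, 0)ᵀ.

Sanity check: (A − (4)·I) v_1 = (0, 0, 0, 0)ᵀ = 0. ✓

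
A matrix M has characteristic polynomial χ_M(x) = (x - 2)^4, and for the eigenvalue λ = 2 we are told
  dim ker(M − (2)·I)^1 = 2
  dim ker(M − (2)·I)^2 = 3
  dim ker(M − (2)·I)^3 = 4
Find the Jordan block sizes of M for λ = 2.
Block sizes for λ = 2: [3, 1]

From the dimensions of kernels of powers, the number of Jordan blocks of size at least j is d_j − d_{j−1} where d_j = dim ker(N^j) (with d_0 = 0). Computing the differences gives [2, 1, 1].
The number of blocks of size exactly k is (#blocks of size ≥ k) − (#blocks of size ≥ k + 1), so the partition is: 1 block(s) of size 1, 1 block(s) of size 3.
In nonincreasing order the block sizes are [3, 1].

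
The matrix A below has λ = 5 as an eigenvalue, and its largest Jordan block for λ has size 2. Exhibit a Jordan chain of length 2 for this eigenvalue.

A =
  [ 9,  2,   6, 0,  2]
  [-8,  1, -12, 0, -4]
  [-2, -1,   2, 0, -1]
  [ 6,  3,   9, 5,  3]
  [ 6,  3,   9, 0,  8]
A Jordan chain for λ = 5 of length 2:
v_1 = (4, -8, -2, 6, 6)ᵀ
v_2 = (1, 0, 0, 0, 0)ᵀ

Let N = A − (5)·I. We want v_2 with N^2 v_2 = 0 but N^1 v_2 ≠ 0; then v_{j-1} := N · v_j for j = 2, …, 2.

Pick v_2 = (1, 0, 0, 0, 0)ᵀ.
Then v_1 = N · v_2 = (4, -8, -2, 6, 6)ᵀ.

Sanity check: (A − (5)·I) v_1 = (0, 0, 0, 0, 0)ᵀ = 0. ✓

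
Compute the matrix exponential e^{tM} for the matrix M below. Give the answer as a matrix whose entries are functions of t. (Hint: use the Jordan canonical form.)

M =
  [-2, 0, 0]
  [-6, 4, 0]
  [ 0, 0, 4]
e^{tM} =
  [exp(-2*t), 0, 0]
  [-exp(4*t) + exp(-2*t), exp(4*t), 0]
  [0, 0, exp(4*t)]

Strategy: write M = P · J · P⁻¹ where J is a Jordan canonical form, so e^{tM} = P · e^{tJ} · P⁻¹, and e^{tJ} can be computed block-by-block.

M has Jordan form
J =
  [-2, 0, 0]
  [ 0, 4, 0]
  [ 0, 0, 4]
(up to reordering of blocks).

Per-block formulas:
  For a 1×1 block at λ = 4: exp(t · [4]) = [e^(4t)].
  For a 1×1 block at λ = -2: exp(t · [-2]) = [e^(-2t)].

After assembling e^{tJ} and conjugating by P, we get:

e^{tM} =
  [exp(-2*t), 0, 0]
  [-exp(4*t) + exp(-2*t), exp(4*t), 0]
  [0, 0, exp(4*t)]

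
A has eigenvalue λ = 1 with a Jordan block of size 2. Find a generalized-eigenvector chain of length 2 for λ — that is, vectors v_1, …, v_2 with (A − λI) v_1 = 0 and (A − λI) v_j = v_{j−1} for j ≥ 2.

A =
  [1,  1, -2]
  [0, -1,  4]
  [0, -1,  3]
A Jordan chain for λ = 1 of length 2:
v_1 = (1, -2, -1)ᵀ
v_2 = (0, 1, 0)ᵀ

Let N = A − (1)·I. We want v_2 with N^2 v_2 = 0 but N^1 v_2 ≠ 0; then v_{j-1} := N · v_j for j = 2, …, 2.

Pick v_2 = (0, 1, 0)ᵀ.
Then v_1 = N · v_2 = (1, -2, -1)ᵀ.

Sanity check: (A − (1)·I) v_1 = (0, 0, 0)ᵀ = 0. ✓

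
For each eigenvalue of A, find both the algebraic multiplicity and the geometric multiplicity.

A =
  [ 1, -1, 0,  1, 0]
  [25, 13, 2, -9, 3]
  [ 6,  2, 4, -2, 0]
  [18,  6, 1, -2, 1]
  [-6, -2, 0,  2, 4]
λ = 4: alg = 5, geom = 2

Step 1 — factor the characteristic polynomial to read off the algebraic multiplicities:
  χ_A(x) = (x - 4)^5

Step 2 — compute geometric multiplicities via the rank-nullity identity g(λ) = n − rank(A − λI):
  rank(A − (4)·I) = 3, so dim ker(A − (4)·I) = n − 3 = 2

Summary:
  λ = 4: algebraic multiplicity = 5, geometric multiplicity = 2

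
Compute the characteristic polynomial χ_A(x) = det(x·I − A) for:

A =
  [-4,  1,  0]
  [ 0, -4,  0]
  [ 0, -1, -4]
x^3 + 12*x^2 + 48*x + 64

Expanding det(x·I − A) (e.g. by cofactor expansion or by noting that A is similar to its Jordan form J, which has the same characteristic polynomial as A) gives
  χ_A(x) = x^3 + 12*x^2 + 48*x + 64
which factors as (x + 4)^3. The eigenvalues (with algebraic multiplicities) are λ = -4 with multiplicity 3.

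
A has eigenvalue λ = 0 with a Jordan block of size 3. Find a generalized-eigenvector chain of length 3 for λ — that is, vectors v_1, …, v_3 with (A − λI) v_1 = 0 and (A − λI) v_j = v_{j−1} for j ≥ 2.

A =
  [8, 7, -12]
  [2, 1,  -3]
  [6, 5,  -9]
A Jordan chain for λ = 0 of length 3:
v_1 = (6, 0, 4)ᵀ
v_2 = (8, 2, 6)ᵀ
v_3 = (1, 0, 0)ᵀ

Let N = A − (0)·I. We want v_3 with N^3 v_3 = 0 but N^2 v_3 ≠ 0; then v_{j-1} := N · v_j for j = 3, …, 2.

Pick v_3 = (1, 0, 0)ᵀ.
Then v_2 = N · v_3 = (8, 2, 6)ᵀ.
Then v_1 = N · v_2 = (6, 0, 4)ᵀ.

Sanity check: (A − (0)·I) v_1 = (0, 0, 0)ᵀ = 0. ✓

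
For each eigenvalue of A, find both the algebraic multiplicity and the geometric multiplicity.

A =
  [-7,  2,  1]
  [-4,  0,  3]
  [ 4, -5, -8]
λ = -5: alg = 3, geom = 1

Step 1 — factor the characteristic polynomial to read off the algebraic multiplicities:
  χ_A(x) = (x + 5)^3

Step 2 — compute geometric multiplicities via the rank-nullity identity g(λ) = n − rank(A − λI):
  rank(A − (-5)·I) = 2, so dim ker(A − (-5)·I) = n − 2 = 1

Summary:
  λ = -5: algebraic multiplicity = 3, geometric multiplicity = 1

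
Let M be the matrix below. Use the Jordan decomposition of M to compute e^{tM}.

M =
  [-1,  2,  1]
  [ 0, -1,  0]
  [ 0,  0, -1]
e^{tM} =
  [exp(-t), 2*t*exp(-t), t*exp(-t)]
  [0, exp(-t), 0]
  [0, 0, exp(-t)]

Strategy: write M = P · J · P⁻¹ where J is a Jordan canonical form, so e^{tM} = P · e^{tJ} · P⁻¹, and e^{tJ} can be computed block-by-block.

M has Jordan form
J =
  [-1,  1,  0]
  [ 0, -1,  0]
  [ 0,  0, -1]
(up to reordering of blocks).

Per-block formulas:
  For a 2×2 Jordan block J_2(-1): exp(t · J_2(-1)) = e^(-1t)·(I + t·N), where N is the 2×2 nilpotent shift.
  For a 1×1 block at λ = -1: exp(t · [-1]) = [e^(-1t)].

After assembling e^{tJ} and conjugating by P, we get:

e^{tM} =
  [exp(-t), 2*t*exp(-t), t*exp(-t)]
  [0, exp(-t), 0]
  [0, 0, exp(-t)]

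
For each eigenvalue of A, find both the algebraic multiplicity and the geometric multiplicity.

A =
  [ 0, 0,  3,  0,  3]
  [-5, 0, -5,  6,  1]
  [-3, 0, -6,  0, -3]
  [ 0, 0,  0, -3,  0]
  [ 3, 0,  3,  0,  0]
λ = -3: alg = 3, geom = 3; λ = 0: alg = 2, geom = 1

Step 1 — factor the characteristic polynomial to read off the algebraic multiplicities:
  χ_A(x) = x^2*(x + 3)^3

Step 2 — compute geometric multiplicities via the rank-nullity identity g(λ) = n − rank(A − λI):
  rank(A − (-3)·I) = 2, so dim ker(A − (-3)·I) = n − 2 = 3
  rank(A − (0)·I) = 4, so dim ker(A − (0)·I) = n − 4 = 1

Summary:
  λ = -3: algebraic multiplicity = 3, geometric multiplicity = 3
  λ = 0: algebraic multiplicity = 2, geometric multiplicity = 1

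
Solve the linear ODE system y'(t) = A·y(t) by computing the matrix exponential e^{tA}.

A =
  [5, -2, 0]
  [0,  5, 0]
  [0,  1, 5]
e^{tA} =
  [exp(5*t), -2*t*exp(5*t), 0]
  [0, exp(5*t), 0]
  [0, t*exp(5*t), exp(5*t)]

Strategy: write A = P · J · P⁻¹ where J is a Jordan canonical form, so e^{tA} = P · e^{tJ} · P⁻¹, and e^{tJ} can be computed block-by-block.

A has Jordan form
J =
  [5, 1, 0]
  [0, 5, 0]
  [0, 0, 5]
(up to reordering of blocks).

Per-block formulas:
  For a 2×2 Jordan block J_2(5): exp(t · J_2(5)) = e^(5t)·(I + t·N), where N is the 2×2 nilpotent shift.
  For a 1×1 block at λ = 5: exp(t · [5]) = [e^(5t)].

After assembling e^{tJ} and conjugating by P, we get:

e^{tA} =
  [exp(5*t), -2*t*exp(5*t), 0]
  [0, exp(5*t), 0]
  [0, t*exp(5*t), exp(5*t)]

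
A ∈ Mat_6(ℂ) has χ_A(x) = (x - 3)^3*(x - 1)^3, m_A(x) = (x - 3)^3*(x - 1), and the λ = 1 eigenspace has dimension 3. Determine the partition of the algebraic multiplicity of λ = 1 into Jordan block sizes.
Block sizes for λ = 1: [1, 1, 1]

Step 1 — from the characteristic polynomial, algebraic multiplicity of λ = 1 is 3. From dim ker(A − (1)·I) = 3, there are exactly 3 Jordan blocks for λ = 1.
Step 2 — from the minimal polynomial, the factor (x − 1) tells us the largest block for λ = 1 has size 1.
Step 3 — with total size 3, 3 blocks, and largest block 1, the block sizes (in nonincreasing order) are [1, 1, 1].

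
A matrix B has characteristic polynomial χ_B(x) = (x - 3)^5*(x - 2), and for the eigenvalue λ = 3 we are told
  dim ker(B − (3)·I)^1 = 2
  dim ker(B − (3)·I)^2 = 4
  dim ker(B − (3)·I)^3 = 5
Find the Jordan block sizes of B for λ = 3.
Block sizes for λ = 3: [3, 2]

From the dimensions of kernels of powers, the number of Jordan blocks of size at least j is d_j − d_{j−1} where d_j = dim ker(N^j) (with d_0 = 0). Computing the differences gives [2, 2, 1].
The number of blocks of size exactly k is (#blocks of size ≥ k) − (#blocks of size ≥ k + 1), so the partition is: 1 block(s) of size 2, 1 block(s) of size 3.
In nonincreasing order the block sizes are [3, 2].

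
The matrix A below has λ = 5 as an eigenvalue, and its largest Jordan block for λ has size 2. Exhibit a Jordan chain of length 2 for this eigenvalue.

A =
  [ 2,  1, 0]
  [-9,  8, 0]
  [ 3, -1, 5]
A Jordan chain for λ = 5 of length 2:
v_1 = (-3, -9, 3)ᵀ
v_2 = (1, 0, 0)ᵀ

Let N = A − (5)·I. We want v_2 with N^2 v_2 = 0 but N^1 v_2 ≠ 0; then v_{j-1} := N · v_j for j = 2, …, 2.

Pick v_2 = (1, 0, 0)ᵀ.
Then v_1 = N · v_2 = (-3, -9, 3)ᵀ.

Sanity check: (A − (5)·I) v_1 = (0, 0, 0)ᵀ = 0. ✓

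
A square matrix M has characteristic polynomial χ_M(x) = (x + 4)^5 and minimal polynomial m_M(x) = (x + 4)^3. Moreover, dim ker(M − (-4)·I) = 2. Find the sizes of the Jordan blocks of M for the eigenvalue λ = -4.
Block sizes for λ = -4: [3, 2]

Step 1 — from the characteristic polynomial, algebraic multiplicity of λ = -4 is 5. From dim ker(M − (-4)·I) = 2, there are exactly 2 Jordan blocks for λ = -4.
Step 2 — from the minimal polynomial, the factor (x + 4)^3 tells us the largest block for λ = -4 has size 3.
Step 3 — with total size 5, 2 blocks, and largest block 3, the block sizes (in nonincreasing order) are [3, 2].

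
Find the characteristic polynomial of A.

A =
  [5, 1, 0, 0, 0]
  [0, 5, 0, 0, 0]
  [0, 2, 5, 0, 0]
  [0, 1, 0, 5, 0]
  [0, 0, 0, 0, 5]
x^5 - 25*x^4 + 250*x^3 - 1250*x^2 + 3125*x - 3125

Expanding det(x·I − A) (e.g. by cofactor expansion or by noting that A is similar to its Jordan form J, which has the same characteristic polynomial as A) gives
  χ_A(x) = x^5 - 25*x^4 + 250*x^3 - 1250*x^2 + 3125*x - 3125
which factors as (x - 5)^5. The eigenvalues (with algebraic multiplicities) are λ = 5 with multiplicity 5.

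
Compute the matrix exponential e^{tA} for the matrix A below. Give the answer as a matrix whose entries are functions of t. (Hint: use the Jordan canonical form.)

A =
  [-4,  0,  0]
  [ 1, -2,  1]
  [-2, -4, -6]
e^{tA} =
  [exp(-4*t), 0, 0]
  [t*exp(-4*t), 2*t*exp(-4*t) + exp(-4*t), t*exp(-4*t)]
  [-2*t*exp(-4*t), -4*t*exp(-4*t), -2*t*exp(-4*t) + exp(-4*t)]

Strategy: write A = P · J · P⁻¹ where J is a Jordan canonical form, so e^{tA} = P · e^{tJ} · P⁻¹, and e^{tJ} can be computed block-by-block.

A has Jordan form
J =
  [-4,  1,  0]
  [ 0, -4,  0]
  [ 0,  0, -4]
(up to reordering of blocks).

Per-block formulas:
  For a 1×1 block at λ = -4: exp(t · [-4]) = [e^(-4t)].
  For a 2×2 Jordan block J_2(-4): exp(t · J_2(-4)) = e^(-4t)·(I + t·N), where N is the 2×2 nilpotent shift.

After assembling e^{tJ} and conjugating by P, we get:

e^{tA} =
  [exp(-4*t), 0, 0]
  [t*exp(-4*t), 2*t*exp(-4*t) + exp(-4*t), t*exp(-4*t)]
  [-2*t*exp(-4*t), -4*t*exp(-4*t), -2*t*exp(-4*t) + exp(-4*t)]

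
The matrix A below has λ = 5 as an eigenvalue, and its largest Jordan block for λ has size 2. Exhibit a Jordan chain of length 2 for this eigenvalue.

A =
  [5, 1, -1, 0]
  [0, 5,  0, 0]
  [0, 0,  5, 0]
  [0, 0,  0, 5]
A Jordan chain for λ = 5 of length 2:
v_1 = (1, 0, 0, 0)ᵀ
v_2 = (0, 1, 0, 0)ᵀ

Let N = A − (5)·I. We want v_2 with N^2 v_2 = 0 but N^1 v_2 ≠ 0; then v_{j-1} := N · v_j for j = 2, …, 2.

Pick v_2 = (0, 1, 0, 0)ᵀ.
Then v_1 = N · v_2 = (1, 0, 0, 0)ᵀ.

Sanity check: (A − (5)·I) v_1 = (0, 0, 0, 0)ᵀ = 0. ✓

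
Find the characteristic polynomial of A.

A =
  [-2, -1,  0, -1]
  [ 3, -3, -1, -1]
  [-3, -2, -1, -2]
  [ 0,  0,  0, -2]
x^4 + 8*x^3 + 24*x^2 + 32*x + 16

Expanding det(x·I − A) (e.g. by cofactor expansion or by noting that A is similar to its Jordan form J, which has the same characteristic polynomial as A) gives
  χ_A(x) = x^4 + 8*x^3 + 24*x^2 + 32*x + 16
which factors as (x + 2)^4. The eigenvalues (with algebraic multiplicities) are λ = -2 with multiplicity 4.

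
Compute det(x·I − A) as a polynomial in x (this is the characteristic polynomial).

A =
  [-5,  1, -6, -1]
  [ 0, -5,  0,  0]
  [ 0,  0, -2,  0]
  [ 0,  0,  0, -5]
x^4 + 17*x^3 + 105*x^2 + 275*x + 250

Expanding det(x·I − A) (e.g. by cofactor expansion or by noting that A is similar to its Jordan form J, which has the same characteristic polynomial as A) gives
  χ_A(x) = x^4 + 17*x^3 + 105*x^2 + 275*x + 250
which factors as (x + 2)*(x + 5)^3. The eigenvalues (with algebraic multiplicities) are λ = -5 with multiplicity 3, λ = -2 with multiplicity 1.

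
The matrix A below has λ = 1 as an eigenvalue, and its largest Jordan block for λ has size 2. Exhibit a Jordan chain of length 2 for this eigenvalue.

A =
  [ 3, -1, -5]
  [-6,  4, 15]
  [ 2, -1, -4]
A Jordan chain for λ = 1 of length 2:
v_1 = (2, -6, 2)ᵀ
v_2 = (1, 0, 0)ᵀ

Let N = A − (1)·I. We want v_2 with N^2 v_2 = 0 but N^1 v_2 ≠ 0; then v_{j-1} := N · v_j for j = 2, …, 2.

Pick v_2 = (1, 0, 0)ᵀ.
Then v_1 = N · v_2 = (2, -6, 2)ᵀ.

Sanity check: (A − (1)·I) v_1 = (0, 0, 0)ᵀ = 0. ✓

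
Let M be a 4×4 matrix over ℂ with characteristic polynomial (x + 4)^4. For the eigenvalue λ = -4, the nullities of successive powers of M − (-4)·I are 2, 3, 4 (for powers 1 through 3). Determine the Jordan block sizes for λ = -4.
Block sizes for λ = -4: [3, 1]

From the dimensions of kernels of powers, the number of Jordan blocks of size at least j is d_j − d_{j−1} where d_j = dim ker(N^j) (with d_0 = 0). Computing the differences gives [2, 1, 1].
The number of blocks of size exactly k is (#blocks of size ≥ k) − (#blocks of size ≥ k + 1), so the partition is: 1 block(s) of size 1, 1 block(s) of size 3.
In nonincreasing order the block sizes are [3, 1].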